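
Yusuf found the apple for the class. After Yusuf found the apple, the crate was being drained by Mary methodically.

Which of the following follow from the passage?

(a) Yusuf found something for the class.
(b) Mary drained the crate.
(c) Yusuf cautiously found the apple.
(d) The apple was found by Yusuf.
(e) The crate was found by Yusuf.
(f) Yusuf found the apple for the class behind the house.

(a), (d)

(a) Entailed — this follows by dropping conjuncts from the finding event's description.
(b) Not entailed — 'was draining' is progressive on an accomplishment; it does not entail the completed 'drained'.
(c) Not entailed — 'cautiously' adds information not in the original event.
(d) Entailed — the original entails any weakening of itself; this just drops 'for the class'.
(e) Not entailed — Yusuf found the apple, not the crate; the crate belongs to the draining event.
(f) Not entailed — 'behind the house' adds information not in the original event.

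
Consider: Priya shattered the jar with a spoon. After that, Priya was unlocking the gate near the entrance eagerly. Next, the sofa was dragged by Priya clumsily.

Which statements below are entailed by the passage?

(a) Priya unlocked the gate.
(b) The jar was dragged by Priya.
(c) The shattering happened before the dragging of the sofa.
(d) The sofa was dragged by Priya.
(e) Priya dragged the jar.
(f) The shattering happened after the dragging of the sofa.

(a) Not entailed — 'was unlocking' is progressive on an accomplishment; it does not entail the completed 'unlocked'.
(b) Not entailed — Priya dragged the sofa, not the jar; the jar belongs to the shattering event.
(c) Entailed — the narrative places the shattering before the dragging.
(d) Entailed — dropping 'clumsily' leaves a sub-description the original still satisfies.
(e) Not entailed — Priya dragged the sofa, not the jar; the jar belongs to the shattering event.
(f) Not entailed — the narrative places the shattering before the dragging, not after.

(c), (d)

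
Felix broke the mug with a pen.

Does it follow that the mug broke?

yes

'Felix broke the mug' is the causative; it entails the inchoative 'the mug broke'.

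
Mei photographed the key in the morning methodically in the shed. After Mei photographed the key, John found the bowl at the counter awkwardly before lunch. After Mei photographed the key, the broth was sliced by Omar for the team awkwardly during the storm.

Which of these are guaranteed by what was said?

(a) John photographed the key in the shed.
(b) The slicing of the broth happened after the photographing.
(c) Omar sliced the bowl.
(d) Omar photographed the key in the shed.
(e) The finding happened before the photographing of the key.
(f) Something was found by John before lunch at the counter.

(a) Not entailed — the passage has Mei photographing the key, not John.
(b) Entailed — the narrative places the photographing before the slicing.
(c) Not entailed — Omar sliced the broth, not the bowl; the bowl belongs to the finding event.
(d) Not entailed — the passage has Mei photographing the key, not Omar.
(e) Not entailed — the narrative places the photographing before the finding, not after.
(f) Entailed — dropping 'awkwardly' and generalizing the patient leaves a sub-description the original still satisfies.

(b), (f)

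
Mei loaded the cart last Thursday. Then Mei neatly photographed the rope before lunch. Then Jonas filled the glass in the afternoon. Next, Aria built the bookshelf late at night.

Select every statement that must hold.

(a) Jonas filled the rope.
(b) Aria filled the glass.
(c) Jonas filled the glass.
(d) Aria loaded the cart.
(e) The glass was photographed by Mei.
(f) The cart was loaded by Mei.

(a) Not entailed — Jonas filled the glass, not the rope; the rope belongs to the photographing event.
(b) Not entailed — the passage has Jonas filling the glass, not Aria.
(c) Entailed — this follows by dropping conjuncts from the filling event's description.
(d) Not entailed — the passage has Mei loading the cart, not Aria.
(e) Not entailed — Mei photographed the rope, not the glass; the glass belongs to the filling event.
(f) Entailed — this follows by dropping conjuncts from the loading event's description.

(c), (f)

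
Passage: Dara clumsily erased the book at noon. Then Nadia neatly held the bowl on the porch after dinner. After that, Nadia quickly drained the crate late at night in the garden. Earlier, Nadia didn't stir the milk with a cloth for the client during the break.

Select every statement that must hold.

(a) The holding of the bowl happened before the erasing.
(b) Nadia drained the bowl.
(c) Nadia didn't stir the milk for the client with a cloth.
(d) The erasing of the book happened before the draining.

(d)

(a) Not entailed — the narrative places the erasing before the holding, not after.
(b) Not entailed — Nadia drained the crate, not the bowl; the bowl belongs to the holding event.
(c) Not entailed — dropping 'during the break' under negation is not valid — the original leaves open that Nadia stirred the milk some other way.
(d) Entailed — the narrative places the erasing before the draining.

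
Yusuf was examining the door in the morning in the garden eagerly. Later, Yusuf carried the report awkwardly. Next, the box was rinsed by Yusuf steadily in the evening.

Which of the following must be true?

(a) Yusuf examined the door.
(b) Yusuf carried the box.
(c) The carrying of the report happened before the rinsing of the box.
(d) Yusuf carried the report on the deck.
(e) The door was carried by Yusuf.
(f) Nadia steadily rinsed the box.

(a) Entailed — 'examine' is an activity; 'was examining' entails that some examining happened, so 'examined' holds.
(b) Not entailed — Yusuf carried the report, not the box; the box belongs to the rinsing event.
(c) Entailed — the narrative places the carrying before the rinsing.
(d) Not entailed — 'on the deck' adds information not in the original event.
(e) Not entailed — Yusuf carried the report, not the door; the door belongs to the examining event.
(f) Not entailed — the passage has Yusuf rinsing the box, not Nadia.

(a), (c)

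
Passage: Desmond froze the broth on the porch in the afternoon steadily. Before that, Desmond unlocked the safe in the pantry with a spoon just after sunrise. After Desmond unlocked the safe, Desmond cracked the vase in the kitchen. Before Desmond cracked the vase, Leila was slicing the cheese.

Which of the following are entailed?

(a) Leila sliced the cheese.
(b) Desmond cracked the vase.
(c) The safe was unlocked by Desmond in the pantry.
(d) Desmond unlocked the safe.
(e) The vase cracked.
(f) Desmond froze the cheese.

(b), (c), (d), (e)

(a) Not entailed — 'was slicing' is progressive on an accomplishment; it does not entail the completed 'sliced'.
(b) Entailed — every conjunct here is already in the original cracking event.
(c) Entailed — every conjunct here is already in the original unlocking event.
(d) Entailed — this follows by dropping conjuncts from the unlocking event's description.
(e) Entailed — 'Desmond cracked the vase' is causative; it entails the inchoative 'the vase cracked'.
(f) Not entailed — Desmond froze the broth, not the cheese; the cheese belongs to the slicing event.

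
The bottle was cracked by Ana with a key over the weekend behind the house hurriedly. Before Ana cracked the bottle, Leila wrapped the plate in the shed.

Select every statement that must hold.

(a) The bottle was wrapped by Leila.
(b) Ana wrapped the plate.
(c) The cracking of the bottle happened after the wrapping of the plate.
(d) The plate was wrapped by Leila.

(c), (d)

(a) Not entailed — Leila wrapped the plate, not the bottle; the bottle belongs to the cracking event.
(b) Not entailed — the passage has Leila wrapping the plate, not Ana.
(c) Entailed — the narrative places the wrapping before the cracking.
(d) Entailed — this follows by dropping conjuncts from the wrapping event's description.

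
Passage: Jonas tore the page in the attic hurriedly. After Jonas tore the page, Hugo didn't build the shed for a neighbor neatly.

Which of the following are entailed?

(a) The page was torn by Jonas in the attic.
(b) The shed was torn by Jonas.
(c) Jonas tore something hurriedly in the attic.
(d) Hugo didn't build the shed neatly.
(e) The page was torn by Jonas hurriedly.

(a), (c), (e)

(a) Entailed — dropping 'hurriedly' leaves a sub-description the original still satisfies.
(b) Not entailed — Jonas tore the page, not the shed; the shed belongs to the building event.
(c) Entailed — every conjunct here is already in the original tearing event.
(d) Not entailed — dropping 'for a neighbor' under negation is not valid — the original leaves open that Hugo built the shed some other way.
(e) Entailed — the original entails any weakening of itself; this just drops 'in the attic'.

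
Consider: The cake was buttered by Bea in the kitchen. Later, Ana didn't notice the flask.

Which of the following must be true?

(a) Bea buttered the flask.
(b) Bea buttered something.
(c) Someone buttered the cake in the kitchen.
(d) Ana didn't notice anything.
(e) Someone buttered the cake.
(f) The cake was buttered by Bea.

(a) Not entailed — Bea buttered the cake, not the flask; the flask belongs to the noticing event.
(b) Entailed — dropping 'in the kitchen' and generalizing the patient leaves a sub-description the original still satisfies.
(c) Entailed — this follows by dropping conjuncts from the buttering event's description.
(d) Not entailed — the original only denies this specific event; Ana may have noticed something else.
(e) Entailed — every conjunct here is already in the original buttering event.
(f) Entailed — the original entails any weakening of itself; this just drops 'in the kitchen'.

(b), (c), (e), (f)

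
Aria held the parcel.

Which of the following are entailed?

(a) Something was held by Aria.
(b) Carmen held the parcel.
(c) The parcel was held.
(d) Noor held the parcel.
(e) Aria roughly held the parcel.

(a) Entailed — this follows by dropping conjuncts from the holding event's description.
(b) Not entailed — the passage has Aria holding the parcel, not Carmen.
(c) Entailed — every conjunct here is already in the original holding event.
(d) Not entailed — the passage has Aria holding the parcel, not Noor.
(e) Not entailed — 'roughly' adds information not in the original event.

(a), (c)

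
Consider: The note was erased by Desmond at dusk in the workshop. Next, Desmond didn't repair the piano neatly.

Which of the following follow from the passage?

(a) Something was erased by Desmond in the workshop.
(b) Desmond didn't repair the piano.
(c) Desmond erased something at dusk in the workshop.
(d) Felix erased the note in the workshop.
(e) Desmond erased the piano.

(a), (c)

(a) Entailed — the original entails any weakening of itself; this just drops 'at dusk' and generalizes the patient.
(b) Not entailed — dropping 'neatly' under negation is not valid — the original leaves open that Desmond repaired the piano some other way.
(c) Entailed — generalizing the patient leaves a sub-description the original still satisfies.
(d) Not entailed — the passage has Desmond erasing the note, not Felix.
(e) Not entailed — Desmond erased the note, not the piano; the piano belongs to the repairing event.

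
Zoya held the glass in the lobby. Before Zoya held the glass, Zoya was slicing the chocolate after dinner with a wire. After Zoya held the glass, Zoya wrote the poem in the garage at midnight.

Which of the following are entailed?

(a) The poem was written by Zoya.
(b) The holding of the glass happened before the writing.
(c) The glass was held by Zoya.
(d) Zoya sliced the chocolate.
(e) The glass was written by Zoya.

(a) Entailed — dropping 'at midnight', 'in the garage' leaves a sub-description the original still satisfies.
(b) Entailed — the narrative places the holding before the writing.
(c) Entailed — dropping 'in the lobby' leaves a sub-description the original still satisfies.
(d) Not entailed — 'was slicing' is progressive on an accomplishment; it does not entail the completed 'sliced'.
(e) Not entailed — Zoya wrote the poem, not the glass; the glass belongs to the holding event.

(a), (b), (c)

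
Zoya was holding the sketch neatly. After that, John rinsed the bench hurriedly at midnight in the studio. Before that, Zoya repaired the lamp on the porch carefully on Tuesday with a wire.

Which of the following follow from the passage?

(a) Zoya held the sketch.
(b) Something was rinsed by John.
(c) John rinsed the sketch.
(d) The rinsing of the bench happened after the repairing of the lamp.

(a) Entailed — 'hold' is an activity; 'was holding' entails that some holding happened, so 'held' holds.
(b) Entailed — the original entails any weakening of itself; this just drops 'in the studio', 'hurriedly', 'at midnight' and generalizes the patient.
(c) Not entailed — John rinsed the bench, not the sketch; the sketch belongs to the holding event.
(d) Entailed — the narrative places the repairing before the rinsing.

(a), (b), (d)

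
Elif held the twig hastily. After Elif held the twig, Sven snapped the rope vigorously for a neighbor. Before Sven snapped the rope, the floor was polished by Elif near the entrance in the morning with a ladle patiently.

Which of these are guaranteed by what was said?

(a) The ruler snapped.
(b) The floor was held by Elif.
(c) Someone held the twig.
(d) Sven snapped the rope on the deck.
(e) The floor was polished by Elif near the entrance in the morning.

(a) Not entailed — the rope is what snapped, not the ruler.
(b) Not entailed — Elif held the twig, not the floor; the floor belongs to the polishing event.
(c) Entailed — the original entails any weakening of itself; this just drops 'hastily' and generalizes the agent.
(d) Not entailed — 'on the deck' adds information not in the original event.
(e) Entailed — the original entails any weakening of itself; this just drops 'with a ladle', 'patiently'.

(c), (e)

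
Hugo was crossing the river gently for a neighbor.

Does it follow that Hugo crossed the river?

no

'was crossing' is progressive; for an accomplishment like 'cross the river', it doesn't entail completion.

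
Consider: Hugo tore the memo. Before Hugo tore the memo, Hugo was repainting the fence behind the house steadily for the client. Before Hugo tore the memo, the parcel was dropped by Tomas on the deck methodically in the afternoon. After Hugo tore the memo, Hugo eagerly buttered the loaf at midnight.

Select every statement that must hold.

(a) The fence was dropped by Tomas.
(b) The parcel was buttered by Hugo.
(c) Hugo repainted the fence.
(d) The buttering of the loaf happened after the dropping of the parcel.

(a) Not entailed — Tomas dropped the parcel, not the fence; the fence belongs to the repainting event.
(b) Not entailed — Hugo buttered the loaf, not the parcel; the parcel belongs to the dropping event.
(c) Not entailed — 'was repainting' is progressive on an accomplishment; it does not entail the completed 'repainted'.
(d) Entailed — the narrative places the dropping before the buttering.

(d)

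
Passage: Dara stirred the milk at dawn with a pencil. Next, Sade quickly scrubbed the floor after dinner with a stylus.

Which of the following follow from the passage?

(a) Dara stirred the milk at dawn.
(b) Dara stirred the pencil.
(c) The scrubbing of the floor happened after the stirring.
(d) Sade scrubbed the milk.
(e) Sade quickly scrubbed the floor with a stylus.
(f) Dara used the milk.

(a), (c), (e)

(a) Entailed — every conjunct here is already in the original stirring event.
(b) Not entailed — the pencil is the instrument, not what was stirred.
(c) Entailed — the narrative places the stirring before the scrubbing.
(d) Not entailed — Sade scrubbed the floor, not the milk; the milk belongs to the stirring event.
(e) Entailed — every conjunct here is already in the original scrubbing event.
(f) Not entailed — the milk is the patient, not an instrument — Dara used a pencil.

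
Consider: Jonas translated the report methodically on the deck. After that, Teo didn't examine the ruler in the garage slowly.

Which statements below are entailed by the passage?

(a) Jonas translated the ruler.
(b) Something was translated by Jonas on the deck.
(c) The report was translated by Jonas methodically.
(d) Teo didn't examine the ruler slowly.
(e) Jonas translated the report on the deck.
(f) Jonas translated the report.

(b), (c), (e), (f)

(a) Not entailed — Jonas translated the report, not the ruler; the ruler belongs to the examining event.
(b) Entailed — every conjunct here is already in the original translating event.
(c) Entailed — the original entails any weakening of itself; this just drops 'on the deck'.
(d) Not entailed — dropping 'in the garage' under negation is not valid — the original leaves open that Teo examined the ruler some other way.
(e) Entailed — the original entails any weakening of itself; this just drops 'methodically'.
(f) Entailed — this follows by dropping conjuncts from the translating event's description.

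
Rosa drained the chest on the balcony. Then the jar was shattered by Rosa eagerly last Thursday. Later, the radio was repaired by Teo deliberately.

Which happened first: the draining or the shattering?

the draining

The connectives place the draining before the shattering.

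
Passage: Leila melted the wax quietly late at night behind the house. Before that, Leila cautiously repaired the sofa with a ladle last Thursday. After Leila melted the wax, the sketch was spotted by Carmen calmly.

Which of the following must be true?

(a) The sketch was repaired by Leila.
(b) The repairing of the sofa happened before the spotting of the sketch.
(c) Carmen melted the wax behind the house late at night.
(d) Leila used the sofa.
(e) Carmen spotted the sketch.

(b), (e)

(a) Not entailed — Leila repaired the sofa, not the sketch; the sketch belongs to the spotting event.
(b) Entailed — the narrative places the repairing before the spotting.
(c) Not entailed — the passage has Leila melting the wax, not Carmen.
(d) Not entailed — the sofa is the patient, not an instrument — Leila used a ladle.
(e) Entailed — every conjunct here is already in the original spotting event.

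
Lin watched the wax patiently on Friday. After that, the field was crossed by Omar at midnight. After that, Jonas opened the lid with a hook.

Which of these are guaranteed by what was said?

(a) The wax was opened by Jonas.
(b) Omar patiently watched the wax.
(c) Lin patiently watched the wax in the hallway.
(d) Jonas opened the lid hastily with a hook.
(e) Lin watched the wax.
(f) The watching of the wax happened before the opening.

(a) Not entailed — Jonas opened the lid, not the wax; the wax belongs to the watching event.
(b) Not entailed — the passage has Lin watching the wax, not Omar.
(c) Not entailed — 'in the hallway' adds information not in the original event.
(d) Not entailed — 'hastily' adds information not in the original event.
(e) Entailed — every conjunct here is already in the original watching event.
(f) Entailed — the narrative places the watching before the opening.

(e), (f)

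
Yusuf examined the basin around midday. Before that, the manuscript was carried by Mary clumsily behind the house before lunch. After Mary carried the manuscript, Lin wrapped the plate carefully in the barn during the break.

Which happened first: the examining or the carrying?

The connectives place the carrying before the examining.

the carrying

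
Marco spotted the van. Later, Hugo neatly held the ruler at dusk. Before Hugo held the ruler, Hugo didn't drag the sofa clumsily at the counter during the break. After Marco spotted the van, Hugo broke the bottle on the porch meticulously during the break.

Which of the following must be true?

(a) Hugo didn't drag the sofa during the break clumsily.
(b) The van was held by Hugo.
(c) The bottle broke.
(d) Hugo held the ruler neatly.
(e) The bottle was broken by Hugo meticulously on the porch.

(a) Not entailed — dropping 'at the counter' under negation is not valid — the original leaves open that Hugo dragged the sofa some other way.
(b) Not entailed — Hugo held the ruler, not the van; the van belongs to the spotting event.
(c) Entailed — 'Hugo broke the bottle' is causative; it entails the inchoative 'the bottle broke'.
(d) Entailed — dropping 'at dusk' leaves a sub-description the original still satisfies.
(e) Entailed — dropping 'during the break' leaves a sub-description the original still satisfies.

(c), (d), (e)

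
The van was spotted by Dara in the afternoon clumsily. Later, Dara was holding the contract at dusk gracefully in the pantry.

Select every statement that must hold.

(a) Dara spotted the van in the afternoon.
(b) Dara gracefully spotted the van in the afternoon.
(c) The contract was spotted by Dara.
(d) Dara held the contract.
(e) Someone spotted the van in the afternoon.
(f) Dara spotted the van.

(a), (d), (e), (f)

(a) Entailed — dropping 'clumsily' leaves a sub-description the original still satisfies.
(b) Not entailed — 'gracefully' adds a manner not in (and inconsistent with) the original.
(c) Not entailed — Dara spotted the van, not the contract; the contract belongs to the holding event.
(d) Entailed — 'hold' is an activity; 'was holding' entails that some holding happened, so 'held' holds.
(e) Entailed — every conjunct here is already in the original spotting event.
(f) Entailed — every conjunct here is already in the original spotting event.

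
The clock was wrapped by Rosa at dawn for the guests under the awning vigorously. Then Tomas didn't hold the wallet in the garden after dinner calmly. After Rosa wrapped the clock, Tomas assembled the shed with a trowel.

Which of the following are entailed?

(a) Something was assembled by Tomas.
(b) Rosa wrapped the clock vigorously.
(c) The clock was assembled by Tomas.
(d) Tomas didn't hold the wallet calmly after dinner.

(a), (b)

(a) Entailed — the original entails any weakening of itself; this just drops 'with a trowel' and generalizes the patient.
(b) Entailed — every conjunct here is already in the original wrapping event.
(c) Not entailed — Tomas assembled the shed, not the clock; the clock belongs to the wrapping event.
(d) Not entailed — dropping 'in the garden' under negation is not valid — the original leaves open that Tomas held the wallet some other way.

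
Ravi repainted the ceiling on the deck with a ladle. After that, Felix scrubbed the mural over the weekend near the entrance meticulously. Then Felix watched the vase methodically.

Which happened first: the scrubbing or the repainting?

the repainting

The connectives place the repainting before the scrubbing.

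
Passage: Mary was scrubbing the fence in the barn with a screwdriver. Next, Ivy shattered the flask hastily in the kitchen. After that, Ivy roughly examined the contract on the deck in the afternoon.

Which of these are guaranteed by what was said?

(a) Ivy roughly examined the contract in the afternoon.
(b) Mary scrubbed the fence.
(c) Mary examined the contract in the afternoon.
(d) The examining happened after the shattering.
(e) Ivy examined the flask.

(a) Entailed — this follows by dropping conjuncts from the examining event's description.
(b) Entailed — 'scrub' is an activity; 'was scrubbing' entails that some scrubbing happened, so 'scrubbed' holds.
(c) Not entailed — the passage has Ivy examining the contract, not Mary.
(d) Entailed — the narrative places the shattering before the examining.
(e) Not entailed — Ivy examined the contract, not the flask; the flask belongs to the shattering event.

(a), (b), (d)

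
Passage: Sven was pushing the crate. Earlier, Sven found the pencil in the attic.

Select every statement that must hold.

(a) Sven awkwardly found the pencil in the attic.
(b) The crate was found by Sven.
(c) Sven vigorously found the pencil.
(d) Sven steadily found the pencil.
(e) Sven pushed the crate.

(a) Not entailed — 'awkwardly' adds information not in the original event.
(b) Not entailed — Sven found the pencil, not the crate; the crate belongs to the pushing event.
(c) Not entailed — 'vigorously' adds information not in the original event.
(d) Not entailed — 'steadily' adds information not in the original event.
(e) Entailed — 'push' is an activity; 'was pushing' entails that some pushing happened, so 'pushed' holds.

(e)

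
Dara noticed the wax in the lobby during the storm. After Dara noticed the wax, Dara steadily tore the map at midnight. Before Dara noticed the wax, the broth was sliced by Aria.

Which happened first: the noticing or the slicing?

The connectives place the slicing before the noticing.

the slicing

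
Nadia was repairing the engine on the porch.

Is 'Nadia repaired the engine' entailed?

'was repairing' is progressive; for an accomplishment like 'repair the engine', it doesn't entail completion.

no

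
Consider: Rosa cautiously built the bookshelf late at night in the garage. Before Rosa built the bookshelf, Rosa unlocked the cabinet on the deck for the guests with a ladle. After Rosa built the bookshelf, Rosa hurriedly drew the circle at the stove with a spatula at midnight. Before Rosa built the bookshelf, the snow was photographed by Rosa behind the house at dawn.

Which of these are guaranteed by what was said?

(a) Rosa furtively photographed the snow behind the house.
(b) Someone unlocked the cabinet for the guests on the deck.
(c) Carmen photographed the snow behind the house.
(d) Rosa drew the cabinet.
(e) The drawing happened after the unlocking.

(a) Not entailed — 'furtively' adds information not in the original event.
(b) Entailed — the original entails any weakening of itself; this just drops 'with a ladle' and generalizes the agent.
(c) Not entailed — the passage has Rosa photographing the snow, not Carmen.
(d) Not entailed — Rosa drew the circle, not the cabinet; the cabinet belongs to the unlocking event.
(e) Entailed — the narrative places the unlocking before the drawing.

(b), (e)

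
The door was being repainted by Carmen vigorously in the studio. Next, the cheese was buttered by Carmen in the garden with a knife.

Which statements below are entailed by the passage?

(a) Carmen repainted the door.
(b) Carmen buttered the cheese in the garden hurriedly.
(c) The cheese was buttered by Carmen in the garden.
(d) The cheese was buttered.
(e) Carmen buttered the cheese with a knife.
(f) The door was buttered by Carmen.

(a) Not entailed — 'was repainting' is progressive on an accomplishment; it does not entail the completed 'repainted'.
(b) Not entailed — 'hurriedly' adds information not in the original event.
(c) Entailed — dropping 'with a knife' leaves a sub-description the original still satisfies.
(d) Entailed — this follows by dropping conjuncts from the buttering event's description.
(e) Entailed — the original entails any weakening of itself; this just drops 'in the garden'.
(f) Not entailed — Carmen buttered the cheese, not the door; the door belongs to the repainting event.

(c), (d), (e)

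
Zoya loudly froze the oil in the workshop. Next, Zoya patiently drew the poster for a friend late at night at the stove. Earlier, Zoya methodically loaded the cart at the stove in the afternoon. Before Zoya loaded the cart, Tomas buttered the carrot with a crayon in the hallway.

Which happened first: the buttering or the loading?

The connectives place the buttering before the loading.

the buttering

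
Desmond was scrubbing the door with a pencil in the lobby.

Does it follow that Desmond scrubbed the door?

'scrub' is atelic; if Desmond was scrubbing the door, then Desmond scrubbed the door (for some time).

yes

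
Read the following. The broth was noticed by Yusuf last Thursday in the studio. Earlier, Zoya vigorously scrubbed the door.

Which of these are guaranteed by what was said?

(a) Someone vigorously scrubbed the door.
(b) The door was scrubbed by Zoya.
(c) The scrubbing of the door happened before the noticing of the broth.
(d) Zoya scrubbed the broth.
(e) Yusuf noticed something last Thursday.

(a), (b), (c), (e)

(a) Entailed — the original entails any weakening of itself; this just generalizes the agent.
(b) Entailed — this follows by dropping conjuncts from the scrubbing event's description.
(c) Entailed — the narrative places the scrubbing before the noticing.
(d) Not entailed — Zoya scrubbed the door, not the broth; the broth belongs to the noticing event.
(e) Entailed — this follows by dropping conjuncts from the noticing event's description.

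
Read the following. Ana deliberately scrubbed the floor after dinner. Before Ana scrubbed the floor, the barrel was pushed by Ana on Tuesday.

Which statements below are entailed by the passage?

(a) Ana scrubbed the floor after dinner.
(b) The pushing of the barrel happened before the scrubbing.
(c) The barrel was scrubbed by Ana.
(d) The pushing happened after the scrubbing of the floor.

(a) Entailed — the original entails any weakening of itself; this just drops 'deliberately'.
(b) Entailed — the narrative places the pushing before the scrubbing.
(c) Not entailed — Ana scrubbed the floor, not the barrel; the barrel belongs to the pushing event.
(d) Not entailed — the narrative places the pushing before the scrubbing, not after.

(a), (b)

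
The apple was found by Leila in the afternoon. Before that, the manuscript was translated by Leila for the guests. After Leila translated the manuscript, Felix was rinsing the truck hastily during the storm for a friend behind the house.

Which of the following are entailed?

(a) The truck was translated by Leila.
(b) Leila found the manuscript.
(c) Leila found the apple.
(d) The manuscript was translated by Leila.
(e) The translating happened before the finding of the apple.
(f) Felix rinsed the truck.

(c), (d), (e), (f)

(a) Not entailed — Leila translated the manuscript, not the truck; the truck belongs to the rinsing event.
(b) Not entailed — Leila found the apple, not the manuscript; the manuscript belongs to the translating event.
(c) Entailed — the original entails any weakening of itself; this just drops 'in the afternoon'.
(d) Entailed — every conjunct here is already in the original translating event.
(e) Entailed — the narrative places the translating before the finding.
(f) Entailed — 'rinse' is an activity; 'was rinsing' entails that some rinsing happened, so 'rinsed' holds.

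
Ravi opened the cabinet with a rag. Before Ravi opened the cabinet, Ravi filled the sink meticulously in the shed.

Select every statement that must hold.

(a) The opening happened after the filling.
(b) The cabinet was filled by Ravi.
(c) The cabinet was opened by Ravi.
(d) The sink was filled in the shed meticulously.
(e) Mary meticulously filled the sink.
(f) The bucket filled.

(a) Entailed — the narrative places the filling before the opening.
(b) Not entailed — Ravi filled the sink, not the cabinet; the cabinet belongs to the opening event.
(c) Entailed — the original entails any weakening of itself; this just drops 'with a rag'.
(d) Entailed — every conjunct here is already in the original filling event.
(e) Not entailed — the passage has Ravi filling the sink, not Mary.
(f) Not entailed — the sink is what filled, not the bucket.

(a), (c), (d)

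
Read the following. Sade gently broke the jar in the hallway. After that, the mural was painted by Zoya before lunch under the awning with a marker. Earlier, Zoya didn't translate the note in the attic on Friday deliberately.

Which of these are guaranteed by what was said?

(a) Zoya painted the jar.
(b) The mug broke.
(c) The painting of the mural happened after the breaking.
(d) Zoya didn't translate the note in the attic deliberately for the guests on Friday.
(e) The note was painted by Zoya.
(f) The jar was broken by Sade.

(c), (d), (f)

(a) Not entailed — Zoya painted the mural, not the jar; the jar belongs to the breaking event.
(b) Not entailed — the jar is what broke, not the mug.
(c) Entailed — the narrative places the breaking before the painting.
(d) Entailed — under negation, adding a further restriction is entailed: if no such translating event occurred, none occurred for the guests either.
(e) Not entailed — Zoya painted the mural, not the note; the note belongs to the translating event.
(f) Entailed — every conjunct here is already in the original breaking event.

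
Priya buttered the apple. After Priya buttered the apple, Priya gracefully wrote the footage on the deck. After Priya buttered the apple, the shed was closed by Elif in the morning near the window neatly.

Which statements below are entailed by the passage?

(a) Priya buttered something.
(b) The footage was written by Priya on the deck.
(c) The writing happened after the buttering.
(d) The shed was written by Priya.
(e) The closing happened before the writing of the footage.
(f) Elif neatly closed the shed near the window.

(a) Entailed — the original entails any weakening of itself; this just generalizes the patient.
(b) Entailed — every conjunct here is already in the original writing event.
(c) Entailed — the narrative places the buttering before the writing.
(d) Not entailed — Priya wrote the footage, not the shed; the shed belongs to the closing event.
(e) Not entailed — the narrative doesn't order the closing relative to the writing.
(f) Entailed — every conjunct here is already in the original closing event.

(a), (b), (c), (f)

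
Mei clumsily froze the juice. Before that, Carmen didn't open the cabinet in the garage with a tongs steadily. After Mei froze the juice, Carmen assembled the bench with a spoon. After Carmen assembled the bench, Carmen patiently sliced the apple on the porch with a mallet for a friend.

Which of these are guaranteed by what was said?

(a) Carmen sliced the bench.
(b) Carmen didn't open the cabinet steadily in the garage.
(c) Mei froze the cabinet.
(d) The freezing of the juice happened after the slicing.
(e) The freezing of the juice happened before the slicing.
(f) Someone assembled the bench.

(e), (f)

(a) Not entailed — Carmen sliced the apple, not the bench; the bench belongs to the assembling event.
(b) Not entailed — dropping 'with a tongs' under negation is not valid — the original leaves open that Carmen opened the cabinet some other way.
(c) Not entailed — Mei froze the juice, not the cabinet; the cabinet belongs to the opening event.
(d) Not entailed — the narrative places the freezing before the slicing, not after.
(e) Entailed — the narrative places the freezing before the slicing.
(f) Entailed — dropping 'with a spoon' and generalizing the agent leaves a sub-description the original still satisfies.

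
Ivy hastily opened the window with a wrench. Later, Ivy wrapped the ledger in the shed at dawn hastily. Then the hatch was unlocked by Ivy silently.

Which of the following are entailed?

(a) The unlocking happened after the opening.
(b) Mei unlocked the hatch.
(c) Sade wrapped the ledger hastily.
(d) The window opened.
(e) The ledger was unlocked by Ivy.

(a), (d)

(a) Entailed — the narrative places the opening before the unlocking.
(b) Not entailed — the passage has Ivy unlocking the hatch, not Mei.
(c) Not entailed — the passage has Ivy wrapping the ledger, not Sade.
(d) Entailed — 'Ivy opened the window' is causative; it entails the inchoative 'the window opened'.
(e) Not entailed — Ivy unlocked the hatch, not the ledger; the ledger belongs to the wrapping event.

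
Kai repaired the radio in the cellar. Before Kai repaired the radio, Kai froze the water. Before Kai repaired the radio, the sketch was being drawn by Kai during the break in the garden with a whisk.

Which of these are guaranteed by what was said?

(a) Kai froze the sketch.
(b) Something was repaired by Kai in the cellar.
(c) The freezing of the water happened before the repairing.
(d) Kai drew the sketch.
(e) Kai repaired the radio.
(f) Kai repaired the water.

(b), (c), (e)

(a) Not entailed — Kai froze the water, not the sketch; the sketch belongs to the drawing event.
(b) Entailed — the original entails any weakening of itself; this just generalizes the patient.
(c) Entailed — the narrative places the freezing before the repairing.
(d) Not entailed — 'was drawing' is progressive on an accomplishment; it does not entail the completed 'drew'.
(e) Entailed — dropping 'in the cellar' leaves a sub-description the original still satisfies.
(f) Not entailed — Kai repaired the radio, not the water; the water belongs to the freezing event.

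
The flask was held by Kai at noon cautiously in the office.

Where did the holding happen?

in the office

'in the office' marks the location of the holding event.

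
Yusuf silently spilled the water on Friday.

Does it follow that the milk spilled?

no

Nothing is said about any milk; only the water is affected.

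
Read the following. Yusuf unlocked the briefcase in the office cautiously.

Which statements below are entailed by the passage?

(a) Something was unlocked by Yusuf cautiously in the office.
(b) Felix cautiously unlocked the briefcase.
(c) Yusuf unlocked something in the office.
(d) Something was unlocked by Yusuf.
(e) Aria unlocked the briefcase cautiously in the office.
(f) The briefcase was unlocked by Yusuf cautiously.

(a) Entailed — generalizing the patient leaves a sub-description the original still satisfies.
(b) Not entailed — the passage has Yusuf unlocking the briefcase, not Felix.
(c) Entailed — dropping 'cautiously' and generalizing the patient leaves a sub-description the original still satisfies.
(d) Entailed — this follows by dropping conjuncts from the unlocking event's description.
(e) Not entailed — the passage has Yusuf unlocking the briefcase, not Aria.
(f) Entailed — dropping 'in the office' leaves a sub-description the original still satisfies.

(a), (c), (d), (f)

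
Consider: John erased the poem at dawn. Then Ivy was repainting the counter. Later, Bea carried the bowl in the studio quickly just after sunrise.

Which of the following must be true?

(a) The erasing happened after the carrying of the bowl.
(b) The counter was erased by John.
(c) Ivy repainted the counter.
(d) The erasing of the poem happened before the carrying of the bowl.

(d)

(a) Not entailed — the narrative places the erasing before the carrying, not after.
(b) Not entailed — John erased the poem, not the counter; the counter belongs to the repainting event.
(c) Not entailed — 'was repainting' is progressive on an accomplishment; it does not entail the completed 'repainted'.
(d) Entailed — the narrative places the erasing before the carrying.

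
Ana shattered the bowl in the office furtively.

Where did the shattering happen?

'in the office' marks the location of the shattering event.

in the office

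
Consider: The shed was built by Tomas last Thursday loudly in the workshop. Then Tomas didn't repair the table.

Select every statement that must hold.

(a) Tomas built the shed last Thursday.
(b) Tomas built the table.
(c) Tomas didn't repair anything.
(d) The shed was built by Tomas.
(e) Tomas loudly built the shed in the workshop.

(a) Entailed — the original entails any weakening of itself; this just drops 'in the workshop', 'loudly'.
(b) Not entailed — Tomas built the shed, not the table; the table belongs to the repairing event.
(c) Not entailed — the original only denies this specific event; Tomas may have repaired something else.
(d) Entailed — dropping 'in the workshop', 'last Thursday', 'loudly' leaves a sub-description the original still satisfies.
(e) Entailed — this follows by dropping conjuncts from the building event's description.

(a), (d), (e)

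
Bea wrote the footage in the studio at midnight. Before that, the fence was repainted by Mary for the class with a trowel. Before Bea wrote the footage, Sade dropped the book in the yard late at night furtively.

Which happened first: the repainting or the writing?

The connectives place the repainting before the writing.

the repainting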